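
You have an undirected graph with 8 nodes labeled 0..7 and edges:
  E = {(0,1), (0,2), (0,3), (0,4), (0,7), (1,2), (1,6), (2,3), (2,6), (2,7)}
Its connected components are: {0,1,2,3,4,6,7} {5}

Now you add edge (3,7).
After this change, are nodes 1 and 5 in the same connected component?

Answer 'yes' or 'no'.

Answer: no

Derivation:
Initial components: {0,1,2,3,4,6,7} {5}
Adding edge (3,7): both already in same component {0,1,2,3,4,6,7}. No change.
New components: {0,1,2,3,4,6,7} {5}
Are 1 and 5 in the same component? no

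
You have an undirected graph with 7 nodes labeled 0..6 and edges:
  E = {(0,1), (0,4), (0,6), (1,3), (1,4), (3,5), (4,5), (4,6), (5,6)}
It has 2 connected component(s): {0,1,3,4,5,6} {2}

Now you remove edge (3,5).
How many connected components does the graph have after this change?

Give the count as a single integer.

Initial component count: 2
Remove (3,5): not a bridge. Count unchanged: 2.
  After removal, components: {0,1,3,4,5,6} {2}
New component count: 2

Answer: 2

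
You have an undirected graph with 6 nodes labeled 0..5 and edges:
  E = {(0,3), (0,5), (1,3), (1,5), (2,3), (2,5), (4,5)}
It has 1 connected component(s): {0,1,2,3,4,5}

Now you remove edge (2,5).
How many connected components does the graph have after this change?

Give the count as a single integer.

Answer: 1

Derivation:
Initial component count: 1
Remove (2,5): not a bridge. Count unchanged: 1.
  After removal, components: {0,1,2,3,4,5}
New component count: 1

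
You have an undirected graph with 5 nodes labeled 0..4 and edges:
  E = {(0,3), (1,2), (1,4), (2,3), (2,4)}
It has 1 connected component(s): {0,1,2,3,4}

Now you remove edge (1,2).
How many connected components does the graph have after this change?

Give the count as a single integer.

Initial component count: 1
Remove (1,2): not a bridge. Count unchanged: 1.
  After removal, components: {0,1,2,3,4}
New component count: 1

Answer: 1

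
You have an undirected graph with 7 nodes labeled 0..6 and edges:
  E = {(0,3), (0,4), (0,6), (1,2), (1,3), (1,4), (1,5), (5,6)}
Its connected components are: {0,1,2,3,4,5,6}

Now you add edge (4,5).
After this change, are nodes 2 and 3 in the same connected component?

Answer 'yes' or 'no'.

Initial components: {0,1,2,3,4,5,6}
Adding edge (4,5): both already in same component {0,1,2,3,4,5,6}. No change.
New components: {0,1,2,3,4,5,6}
Are 2 and 3 in the same component? yes

Answer: yes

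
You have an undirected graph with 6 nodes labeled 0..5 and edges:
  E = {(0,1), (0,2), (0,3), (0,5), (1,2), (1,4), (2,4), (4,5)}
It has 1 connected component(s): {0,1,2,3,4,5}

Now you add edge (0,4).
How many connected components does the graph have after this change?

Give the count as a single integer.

Answer: 1

Derivation:
Initial component count: 1
Add (0,4): endpoints already in same component. Count unchanged: 1.
New component count: 1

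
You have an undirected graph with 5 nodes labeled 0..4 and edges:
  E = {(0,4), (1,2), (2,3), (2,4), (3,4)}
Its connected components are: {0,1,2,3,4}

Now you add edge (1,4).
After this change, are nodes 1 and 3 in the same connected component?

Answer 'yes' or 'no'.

Initial components: {0,1,2,3,4}
Adding edge (1,4): both already in same component {0,1,2,3,4}. No change.
New components: {0,1,2,3,4}
Are 1 and 3 in the same component? yes

Answer: yes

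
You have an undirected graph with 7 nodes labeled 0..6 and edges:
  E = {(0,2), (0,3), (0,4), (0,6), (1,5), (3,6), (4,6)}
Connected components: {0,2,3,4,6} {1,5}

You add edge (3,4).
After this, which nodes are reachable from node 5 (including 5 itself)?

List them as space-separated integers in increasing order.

Answer: 1 5

Derivation:
Before: nodes reachable from 5: {1,5}
Adding (3,4): both endpoints already in same component. Reachability from 5 unchanged.
After: nodes reachable from 5: {1,5}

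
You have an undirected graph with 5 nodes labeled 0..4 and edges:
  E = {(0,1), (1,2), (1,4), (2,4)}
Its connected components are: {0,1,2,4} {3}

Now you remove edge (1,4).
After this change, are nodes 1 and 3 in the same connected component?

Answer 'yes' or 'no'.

Answer: no

Derivation:
Initial components: {0,1,2,4} {3}
Removing edge (1,4): not a bridge — component count unchanged at 2.
New components: {0,1,2,4} {3}
Are 1 and 3 in the same component? no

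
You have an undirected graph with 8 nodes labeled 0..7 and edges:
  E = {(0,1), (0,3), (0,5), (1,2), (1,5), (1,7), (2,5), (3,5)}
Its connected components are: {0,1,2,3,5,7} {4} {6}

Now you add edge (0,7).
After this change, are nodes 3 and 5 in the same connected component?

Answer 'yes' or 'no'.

Answer: yes

Derivation:
Initial components: {0,1,2,3,5,7} {4} {6}
Adding edge (0,7): both already in same component {0,1,2,3,5,7}. No change.
New components: {0,1,2,3,5,7} {4} {6}
Are 3 and 5 in the same component? yes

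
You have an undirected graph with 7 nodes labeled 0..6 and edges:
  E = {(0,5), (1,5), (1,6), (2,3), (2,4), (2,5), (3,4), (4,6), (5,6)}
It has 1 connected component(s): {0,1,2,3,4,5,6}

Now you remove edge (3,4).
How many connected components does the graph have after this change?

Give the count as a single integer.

Initial component count: 1
Remove (3,4): not a bridge. Count unchanged: 1.
  After removal, components: {0,1,2,3,4,5,6}
New component count: 1

Answer: 1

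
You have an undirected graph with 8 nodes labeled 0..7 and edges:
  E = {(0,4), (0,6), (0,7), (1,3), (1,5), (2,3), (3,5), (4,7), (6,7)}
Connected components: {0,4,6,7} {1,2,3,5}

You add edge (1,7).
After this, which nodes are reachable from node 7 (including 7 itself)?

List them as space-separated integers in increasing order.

Before: nodes reachable from 7: {0,4,6,7}
Adding (1,7): merges 7's component with another. Reachability grows.
After: nodes reachable from 7: {0,1,2,3,4,5,6,7}

Answer: 0 1 2 3 4 5 6 7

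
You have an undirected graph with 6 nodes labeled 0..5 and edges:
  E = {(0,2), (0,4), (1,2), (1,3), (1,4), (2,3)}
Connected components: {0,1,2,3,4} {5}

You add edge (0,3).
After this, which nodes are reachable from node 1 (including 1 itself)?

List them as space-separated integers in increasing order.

Before: nodes reachable from 1: {0,1,2,3,4}
Adding (0,3): both endpoints already in same component. Reachability from 1 unchanged.
After: nodes reachable from 1: {0,1,2,3,4}

Answer: 0 1 2 3 4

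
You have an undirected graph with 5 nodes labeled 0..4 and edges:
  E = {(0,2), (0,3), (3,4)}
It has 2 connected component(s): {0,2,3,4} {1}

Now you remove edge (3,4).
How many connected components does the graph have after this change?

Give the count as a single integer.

Answer: 3

Derivation:
Initial component count: 2
Remove (3,4): it was a bridge. Count increases: 2 -> 3.
  After removal, components: {0,2,3} {1} {4}
New component count: 3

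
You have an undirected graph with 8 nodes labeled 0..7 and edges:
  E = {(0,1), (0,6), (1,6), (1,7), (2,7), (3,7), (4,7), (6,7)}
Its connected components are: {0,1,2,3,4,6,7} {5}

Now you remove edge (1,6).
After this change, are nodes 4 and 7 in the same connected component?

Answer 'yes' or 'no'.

Initial components: {0,1,2,3,4,6,7} {5}
Removing edge (1,6): not a bridge — component count unchanged at 2.
New components: {0,1,2,3,4,6,7} {5}
Are 4 and 7 in the same component? yes

Answer: yes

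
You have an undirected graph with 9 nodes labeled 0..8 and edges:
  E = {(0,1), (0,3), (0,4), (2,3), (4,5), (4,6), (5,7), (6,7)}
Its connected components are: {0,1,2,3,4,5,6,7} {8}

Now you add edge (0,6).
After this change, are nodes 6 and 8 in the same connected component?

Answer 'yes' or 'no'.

Answer: no

Derivation:
Initial components: {0,1,2,3,4,5,6,7} {8}
Adding edge (0,6): both already in same component {0,1,2,3,4,5,6,7}. No change.
New components: {0,1,2,3,4,5,6,7} {8}
Are 6 and 8 in the same component? no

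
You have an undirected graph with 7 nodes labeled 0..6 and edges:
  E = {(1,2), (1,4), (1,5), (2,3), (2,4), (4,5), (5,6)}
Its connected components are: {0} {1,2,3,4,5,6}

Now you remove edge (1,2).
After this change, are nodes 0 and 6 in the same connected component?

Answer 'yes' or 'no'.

Answer: no

Derivation:
Initial components: {0} {1,2,3,4,5,6}
Removing edge (1,2): not a bridge — component count unchanged at 2.
New components: {0} {1,2,3,4,5,6}
Are 0 and 6 in the same component? no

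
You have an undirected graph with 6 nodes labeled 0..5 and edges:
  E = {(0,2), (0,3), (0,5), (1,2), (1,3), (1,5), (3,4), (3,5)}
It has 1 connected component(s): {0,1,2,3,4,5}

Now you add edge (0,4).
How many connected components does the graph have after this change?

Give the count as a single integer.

Initial component count: 1
Add (0,4): endpoints already in same component. Count unchanged: 1.
New component count: 1

Answer: 1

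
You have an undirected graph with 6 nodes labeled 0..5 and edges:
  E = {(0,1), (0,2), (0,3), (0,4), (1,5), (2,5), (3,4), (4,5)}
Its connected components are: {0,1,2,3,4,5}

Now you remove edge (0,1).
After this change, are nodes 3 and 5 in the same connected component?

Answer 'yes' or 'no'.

Initial components: {0,1,2,3,4,5}
Removing edge (0,1): not a bridge — component count unchanged at 1.
New components: {0,1,2,3,4,5}
Are 3 and 5 in the same component? yes

Answer: yes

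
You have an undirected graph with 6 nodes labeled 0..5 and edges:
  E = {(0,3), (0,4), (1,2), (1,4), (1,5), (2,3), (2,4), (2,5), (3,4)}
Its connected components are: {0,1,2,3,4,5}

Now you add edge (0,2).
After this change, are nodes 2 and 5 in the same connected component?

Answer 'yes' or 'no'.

Initial components: {0,1,2,3,4,5}
Adding edge (0,2): both already in same component {0,1,2,3,4,5}. No change.
New components: {0,1,2,3,4,5}
Are 2 and 5 in the same component? yes

Answer: yes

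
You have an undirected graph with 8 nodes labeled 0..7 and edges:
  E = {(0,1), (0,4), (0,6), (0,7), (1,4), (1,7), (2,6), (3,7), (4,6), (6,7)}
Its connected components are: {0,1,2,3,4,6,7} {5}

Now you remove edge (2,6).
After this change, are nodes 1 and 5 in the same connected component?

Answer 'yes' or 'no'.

Answer: no

Derivation:
Initial components: {0,1,2,3,4,6,7} {5}
Removing edge (2,6): it was a bridge — component count 2 -> 3.
New components: {0,1,3,4,6,7} {2} {5}
Are 1 and 5 in the same component? no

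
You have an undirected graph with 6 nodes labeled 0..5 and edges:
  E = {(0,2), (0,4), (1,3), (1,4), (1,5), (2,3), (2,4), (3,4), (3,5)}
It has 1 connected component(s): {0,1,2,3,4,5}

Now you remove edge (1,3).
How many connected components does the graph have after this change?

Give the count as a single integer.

Answer: 1

Derivation:
Initial component count: 1
Remove (1,3): not a bridge. Count unchanged: 1.
  After removal, components: {0,1,2,3,4,5}
New component count: 1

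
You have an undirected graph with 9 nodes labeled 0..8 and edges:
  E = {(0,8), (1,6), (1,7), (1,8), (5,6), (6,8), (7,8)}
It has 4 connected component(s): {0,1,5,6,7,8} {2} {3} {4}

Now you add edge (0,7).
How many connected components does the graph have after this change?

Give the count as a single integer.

Answer: 4

Derivation:
Initial component count: 4
Add (0,7): endpoints already in same component. Count unchanged: 4.
New component count: 4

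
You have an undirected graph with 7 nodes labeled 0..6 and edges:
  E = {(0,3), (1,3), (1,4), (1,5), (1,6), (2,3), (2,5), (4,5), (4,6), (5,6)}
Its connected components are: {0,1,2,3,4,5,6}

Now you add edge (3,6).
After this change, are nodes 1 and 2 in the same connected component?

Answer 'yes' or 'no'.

Initial components: {0,1,2,3,4,5,6}
Adding edge (3,6): both already in same component {0,1,2,3,4,5,6}. No change.
New components: {0,1,2,3,4,5,6}
Are 1 and 2 in the same component? yes

Answer: yes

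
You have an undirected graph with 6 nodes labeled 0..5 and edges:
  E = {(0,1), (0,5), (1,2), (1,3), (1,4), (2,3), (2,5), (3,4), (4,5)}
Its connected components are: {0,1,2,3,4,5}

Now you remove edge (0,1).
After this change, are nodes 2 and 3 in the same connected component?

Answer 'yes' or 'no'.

Initial components: {0,1,2,3,4,5}
Removing edge (0,1): not a bridge — component count unchanged at 1.
New components: {0,1,2,3,4,5}
Are 2 and 3 in the same component? yes

Answer: yes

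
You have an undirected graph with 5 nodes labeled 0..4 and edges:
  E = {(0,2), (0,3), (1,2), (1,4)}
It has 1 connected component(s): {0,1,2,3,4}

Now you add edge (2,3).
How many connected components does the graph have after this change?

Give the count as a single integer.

Initial component count: 1
Add (2,3): endpoints already in same component. Count unchanged: 1.
New component count: 1

Answer: 1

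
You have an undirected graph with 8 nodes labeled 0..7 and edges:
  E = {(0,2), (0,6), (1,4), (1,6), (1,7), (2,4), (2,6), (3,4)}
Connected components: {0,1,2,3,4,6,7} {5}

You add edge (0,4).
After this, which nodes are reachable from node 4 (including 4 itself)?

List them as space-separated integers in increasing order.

Answer: 0 1 2 3 4 6 7

Derivation:
Before: nodes reachable from 4: {0,1,2,3,4,6,7}
Adding (0,4): both endpoints already in same component. Reachability from 4 unchanged.
After: nodes reachable from 4: {0,1,2,3,4,6,7}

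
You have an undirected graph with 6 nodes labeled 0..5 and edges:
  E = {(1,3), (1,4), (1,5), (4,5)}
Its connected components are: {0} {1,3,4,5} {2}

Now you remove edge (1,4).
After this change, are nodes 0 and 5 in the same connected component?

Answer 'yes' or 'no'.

Answer: no

Derivation:
Initial components: {0} {1,3,4,5} {2}
Removing edge (1,4): not a bridge — component count unchanged at 3.
New components: {0} {1,3,4,5} {2}
Are 0 and 5 in the same component? no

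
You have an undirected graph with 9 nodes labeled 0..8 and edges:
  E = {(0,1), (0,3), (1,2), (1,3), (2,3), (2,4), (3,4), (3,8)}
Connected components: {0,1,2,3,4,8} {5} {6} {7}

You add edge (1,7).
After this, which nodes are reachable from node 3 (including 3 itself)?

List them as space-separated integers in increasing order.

Before: nodes reachable from 3: {0,1,2,3,4,8}
Adding (1,7): merges 3's component with another. Reachability grows.
After: nodes reachable from 3: {0,1,2,3,4,7,8}

Answer: 0 1 2 3 4 7 8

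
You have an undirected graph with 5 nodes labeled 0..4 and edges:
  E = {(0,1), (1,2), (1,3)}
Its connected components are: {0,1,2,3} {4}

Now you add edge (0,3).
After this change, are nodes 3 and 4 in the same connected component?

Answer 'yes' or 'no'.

Initial components: {0,1,2,3} {4}
Adding edge (0,3): both already in same component {0,1,2,3}. No change.
New components: {0,1,2,3} {4}
Are 3 and 4 in the same component? no

Answer: no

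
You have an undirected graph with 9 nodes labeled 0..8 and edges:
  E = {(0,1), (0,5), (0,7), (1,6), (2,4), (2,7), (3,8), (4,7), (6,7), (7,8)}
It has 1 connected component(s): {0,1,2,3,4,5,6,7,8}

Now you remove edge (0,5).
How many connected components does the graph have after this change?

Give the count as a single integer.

Answer: 2

Derivation:
Initial component count: 1
Remove (0,5): it was a bridge. Count increases: 1 -> 2.
  After removal, components: {0,1,2,3,4,6,7,8} {5}
New component count: 2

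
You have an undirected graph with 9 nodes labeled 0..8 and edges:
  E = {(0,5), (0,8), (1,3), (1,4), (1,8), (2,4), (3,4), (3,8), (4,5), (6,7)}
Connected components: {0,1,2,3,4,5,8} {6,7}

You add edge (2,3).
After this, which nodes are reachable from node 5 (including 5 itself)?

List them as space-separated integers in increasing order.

Before: nodes reachable from 5: {0,1,2,3,4,5,8}
Adding (2,3): both endpoints already in same component. Reachability from 5 unchanged.
After: nodes reachable from 5: {0,1,2,3,4,5,8}

Answer: 0 1 2 3 4 5 8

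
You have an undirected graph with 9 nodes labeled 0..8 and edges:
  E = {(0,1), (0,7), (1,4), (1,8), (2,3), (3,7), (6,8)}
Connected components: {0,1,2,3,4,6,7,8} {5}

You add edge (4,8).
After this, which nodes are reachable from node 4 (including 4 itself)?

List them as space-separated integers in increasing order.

Answer: 0 1 2 3 4 6 7 8

Derivation:
Before: nodes reachable from 4: {0,1,2,3,4,6,7,8}
Adding (4,8): both endpoints already in same component. Reachability from 4 unchanged.
After: nodes reachable from 4: {0,1,2,3,4,6,7,8}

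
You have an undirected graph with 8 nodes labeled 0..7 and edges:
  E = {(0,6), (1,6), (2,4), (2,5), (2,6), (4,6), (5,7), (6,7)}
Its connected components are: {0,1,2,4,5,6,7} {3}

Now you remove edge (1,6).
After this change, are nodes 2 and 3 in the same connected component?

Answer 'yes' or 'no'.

Answer: no

Derivation:
Initial components: {0,1,2,4,5,6,7} {3}
Removing edge (1,6): it was a bridge — component count 2 -> 3.
New components: {0,2,4,5,6,7} {1} {3}
Are 2 and 3 in the same component? no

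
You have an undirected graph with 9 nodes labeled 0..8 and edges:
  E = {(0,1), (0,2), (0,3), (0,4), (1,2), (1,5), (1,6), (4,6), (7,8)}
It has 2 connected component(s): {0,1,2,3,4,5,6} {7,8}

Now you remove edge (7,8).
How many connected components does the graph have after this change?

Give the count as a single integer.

Answer: 3

Derivation:
Initial component count: 2
Remove (7,8): it was a bridge. Count increases: 2 -> 3.
  After removal, components: {0,1,2,3,4,5,6} {7} {8}
New component count: 3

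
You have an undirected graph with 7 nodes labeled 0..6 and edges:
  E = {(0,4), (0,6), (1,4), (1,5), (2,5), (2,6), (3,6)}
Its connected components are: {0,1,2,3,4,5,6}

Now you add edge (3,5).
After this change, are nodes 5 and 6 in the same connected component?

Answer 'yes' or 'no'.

Answer: yes

Derivation:
Initial components: {0,1,2,3,4,5,6}
Adding edge (3,5): both already in same component {0,1,2,3,4,5,6}. No change.
New components: {0,1,2,3,4,5,6}
Are 5 and 6 in the same component? yes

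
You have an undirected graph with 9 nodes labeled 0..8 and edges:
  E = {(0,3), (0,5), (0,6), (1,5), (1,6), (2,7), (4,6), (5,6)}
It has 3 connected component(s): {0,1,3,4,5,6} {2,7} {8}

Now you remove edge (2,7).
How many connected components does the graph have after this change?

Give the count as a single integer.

Initial component count: 3
Remove (2,7): it was a bridge. Count increases: 3 -> 4.
  After removal, components: {0,1,3,4,5,6} {2} {7} {8}
New component count: 4

Answer: 4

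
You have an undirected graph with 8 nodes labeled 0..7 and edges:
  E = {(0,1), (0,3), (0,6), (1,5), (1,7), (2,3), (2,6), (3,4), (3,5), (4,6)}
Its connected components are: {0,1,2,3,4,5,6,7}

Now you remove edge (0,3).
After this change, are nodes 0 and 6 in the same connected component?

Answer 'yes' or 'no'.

Initial components: {0,1,2,3,4,5,6,7}
Removing edge (0,3): not a bridge — component count unchanged at 1.
New components: {0,1,2,3,4,5,6,7}
Are 0 and 6 in the same component? yes

Answer: yes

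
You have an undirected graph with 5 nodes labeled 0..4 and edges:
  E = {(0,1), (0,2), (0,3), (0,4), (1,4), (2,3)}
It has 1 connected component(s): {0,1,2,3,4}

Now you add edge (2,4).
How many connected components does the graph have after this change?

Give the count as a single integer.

Answer: 1

Derivation:
Initial component count: 1
Add (2,4): endpoints already in same component. Count unchanged: 1.
New component count: 1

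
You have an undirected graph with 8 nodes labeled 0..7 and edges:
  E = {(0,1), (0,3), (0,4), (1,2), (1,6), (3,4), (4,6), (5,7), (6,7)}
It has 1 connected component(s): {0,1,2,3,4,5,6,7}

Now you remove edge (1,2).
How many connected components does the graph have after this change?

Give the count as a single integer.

Initial component count: 1
Remove (1,2): it was a bridge. Count increases: 1 -> 2.
  After removal, components: {0,1,3,4,5,6,7} {2}
New component count: 2

Answer: 2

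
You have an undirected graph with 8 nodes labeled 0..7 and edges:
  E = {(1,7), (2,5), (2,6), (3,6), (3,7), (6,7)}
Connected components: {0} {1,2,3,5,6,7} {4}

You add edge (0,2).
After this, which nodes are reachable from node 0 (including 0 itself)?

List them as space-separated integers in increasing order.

Before: nodes reachable from 0: {0}
Adding (0,2): merges 0's component with another. Reachability grows.
After: nodes reachable from 0: {0,1,2,3,5,6,7}

Answer: 0 1 2 3 5 6 7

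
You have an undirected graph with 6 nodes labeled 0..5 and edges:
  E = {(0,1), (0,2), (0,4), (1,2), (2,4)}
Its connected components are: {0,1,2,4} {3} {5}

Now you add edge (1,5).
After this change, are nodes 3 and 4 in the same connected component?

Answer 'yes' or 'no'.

Initial components: {0,1,2,4} {3} {5}
Adding edge (1,5): merges {0,1,2,4} and {5}.
New components: {0,1,2,4,5} {3}
Are 3 and 4 in the same component? no

Answer: no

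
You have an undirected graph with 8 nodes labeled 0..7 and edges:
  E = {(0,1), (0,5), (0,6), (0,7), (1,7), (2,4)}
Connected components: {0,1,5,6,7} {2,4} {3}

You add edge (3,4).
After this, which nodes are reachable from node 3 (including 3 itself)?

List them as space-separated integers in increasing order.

Answer: 2 3 4

Derivation:
Before: nodes reachable from 3: {3}
Adding (3,4): merges 3's component with another. Reachability grows.
After: nodes reachable from 3: {2,3,4}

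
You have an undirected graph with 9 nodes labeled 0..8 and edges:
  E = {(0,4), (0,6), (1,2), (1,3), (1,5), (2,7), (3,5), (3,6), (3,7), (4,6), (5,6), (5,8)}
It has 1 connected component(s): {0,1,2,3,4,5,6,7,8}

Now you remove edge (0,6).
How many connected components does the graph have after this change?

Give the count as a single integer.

Initial component count: 1
Remove (0,6): not a bridge. Count unchanged: 1.
  After removal, components: {0,1,2,3,4,5,6,7,8}
New component count: 1

Answer: 1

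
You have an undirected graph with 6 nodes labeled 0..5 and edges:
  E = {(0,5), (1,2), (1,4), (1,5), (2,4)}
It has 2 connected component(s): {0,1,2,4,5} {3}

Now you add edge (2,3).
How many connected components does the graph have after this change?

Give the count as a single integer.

Answer: 1

Derivation:
Initial component count: 2
Add (2,3): merges two components. Count decreases: 2 -> 1.
New component count: 1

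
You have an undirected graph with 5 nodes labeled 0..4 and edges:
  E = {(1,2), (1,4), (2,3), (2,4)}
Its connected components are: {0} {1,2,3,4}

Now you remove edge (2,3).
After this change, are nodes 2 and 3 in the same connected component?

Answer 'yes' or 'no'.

Answer: no

Derivation:
Initial components: {0} {1,2,3,4}
Removing edge (2,3): it was a bridge — component count 2 -> 3.
New components: {0} {1,2,4} {3}
Are 2 and 3 in the same component? no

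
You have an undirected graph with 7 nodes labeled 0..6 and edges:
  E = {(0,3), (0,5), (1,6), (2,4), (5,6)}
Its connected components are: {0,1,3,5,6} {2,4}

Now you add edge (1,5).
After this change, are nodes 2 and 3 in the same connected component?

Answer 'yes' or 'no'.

Answer: no

Derivation:
Initial components: {0,1,3,5,6} {2,4}
Adding edge (1,5): both already in same component {0,1,3,5,6}. No change.
New components: {0,1,3,5,6} {2,4}
Are 2 and 3 in the same component? no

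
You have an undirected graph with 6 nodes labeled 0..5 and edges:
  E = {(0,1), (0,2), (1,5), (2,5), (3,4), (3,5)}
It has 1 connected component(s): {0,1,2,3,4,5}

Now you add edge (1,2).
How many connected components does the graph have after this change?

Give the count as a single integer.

Initial component count: 1
Add (1,2): endpoints already in same component. Count unchanged: 1.
New component count: 1

Answer: 1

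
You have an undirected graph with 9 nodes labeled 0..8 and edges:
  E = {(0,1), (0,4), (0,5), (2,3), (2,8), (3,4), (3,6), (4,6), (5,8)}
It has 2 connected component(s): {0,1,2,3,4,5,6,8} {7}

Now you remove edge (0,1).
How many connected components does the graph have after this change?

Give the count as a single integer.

Answer: 3

Derivation:
Initial component count: 2
Remove (0,1): it was a bridge. Count increases: 2 -> 3.
  After removal, components: {0,2,3,4,5,6,8} {1} {7}
New component count: 3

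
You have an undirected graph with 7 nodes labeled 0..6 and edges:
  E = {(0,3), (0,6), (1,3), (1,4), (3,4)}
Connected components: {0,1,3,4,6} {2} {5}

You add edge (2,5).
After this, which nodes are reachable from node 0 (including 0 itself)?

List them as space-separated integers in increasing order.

Answer: 0 1 3 4 6

Derivation:
Before: nodes reachable from 0: {0,1,3,4,6}
Adding (2,5): merges two components, but neither contains 0. Reachability from 0 unchanged.
After: nodes reachable from 0: {0,1,3,4,6}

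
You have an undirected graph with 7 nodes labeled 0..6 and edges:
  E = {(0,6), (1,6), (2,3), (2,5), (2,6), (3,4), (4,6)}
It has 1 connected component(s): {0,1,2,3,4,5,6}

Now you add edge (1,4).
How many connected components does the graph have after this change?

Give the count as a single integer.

Answer: 1

Derivation:
Initial component count: 1
Add (1,4): endpoints already in same component. Count unchanged: 1.
New component count: 1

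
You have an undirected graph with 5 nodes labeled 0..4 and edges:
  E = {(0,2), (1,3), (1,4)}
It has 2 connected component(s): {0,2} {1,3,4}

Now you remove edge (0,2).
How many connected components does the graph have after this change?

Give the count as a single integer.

Initial component count: 2
Remove (0,2): it was a bridge. Count increases: 2 -> 3.
  After removal, components: {0} {1,3,4} {2}
New component count: 3

Answer: 3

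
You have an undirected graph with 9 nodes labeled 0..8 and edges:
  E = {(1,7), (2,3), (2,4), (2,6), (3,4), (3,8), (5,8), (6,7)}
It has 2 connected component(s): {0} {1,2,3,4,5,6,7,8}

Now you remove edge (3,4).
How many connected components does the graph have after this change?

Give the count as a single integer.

Initial component count: 2
Remove (3,4): not a bridge. Count unchanged: 2.
  After removal, components: {0} {1,2,3,4,5,6,7,8}
New component count: 2

Answer: 2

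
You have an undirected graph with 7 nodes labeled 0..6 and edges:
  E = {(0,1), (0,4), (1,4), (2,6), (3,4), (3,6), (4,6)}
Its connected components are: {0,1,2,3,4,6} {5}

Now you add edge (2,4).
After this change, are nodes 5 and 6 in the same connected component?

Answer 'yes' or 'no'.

Answer: no

Derivation:
Initial components: {0,1,2,3,4,6} {5}
Adding edge (2,4): both already in same component {0,1,2,3,4,6}. No change.
New components: {0,1,2,3,4,6} {5}
Are 5 and 6 in the same component? no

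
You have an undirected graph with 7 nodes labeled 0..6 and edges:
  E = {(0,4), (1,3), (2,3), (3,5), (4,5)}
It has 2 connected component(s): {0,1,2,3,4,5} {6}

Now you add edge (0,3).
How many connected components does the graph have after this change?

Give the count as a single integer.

Initial component count: 2
Add (0,3): endpoints already in same component. Count unchanged: 2.
New component count: 2

Answer: 2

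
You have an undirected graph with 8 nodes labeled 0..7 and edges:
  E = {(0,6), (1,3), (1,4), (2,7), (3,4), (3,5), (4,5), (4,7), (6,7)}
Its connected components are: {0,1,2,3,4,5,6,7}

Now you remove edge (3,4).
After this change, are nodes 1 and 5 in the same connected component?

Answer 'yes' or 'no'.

Answer: yes

Derivation:
Initial components: {0,1,2,3,4,5,6,7}
Removing edge (3,4): not a bridge — component count unchanged at 1.
New components: {0,1,2,3,4,5,6,7}
Are 1 and 5 in the same component? yes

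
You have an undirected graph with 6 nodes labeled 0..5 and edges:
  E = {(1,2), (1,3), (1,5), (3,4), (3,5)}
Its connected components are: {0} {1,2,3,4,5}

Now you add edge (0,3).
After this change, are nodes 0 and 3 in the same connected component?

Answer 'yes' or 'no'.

Answer: yes

Derivation:
Initial components: {0} {1,2,3,4,5}
Adding edge (0,3): merges {0} and {1,2,3,4,5}.
New components: {0,1,2,3,4,5}
Are 0 and 3 in the same component? yes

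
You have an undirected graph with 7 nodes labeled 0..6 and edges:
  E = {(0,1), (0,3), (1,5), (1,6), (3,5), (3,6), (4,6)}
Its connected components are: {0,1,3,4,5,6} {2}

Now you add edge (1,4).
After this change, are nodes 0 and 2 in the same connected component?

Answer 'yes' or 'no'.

Initial components: {0,1,3,4,5,6} {2}
Adding edge (1,4): both already in same component {0,1,3,4,5,6}. No change.
New components: {0,1,3,4,5,6} {2}
Are 0 and 2 in the same component? no

Answer: no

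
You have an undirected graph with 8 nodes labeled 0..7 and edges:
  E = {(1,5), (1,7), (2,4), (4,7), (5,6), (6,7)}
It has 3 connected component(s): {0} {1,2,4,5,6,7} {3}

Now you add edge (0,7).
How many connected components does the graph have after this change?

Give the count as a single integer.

Answer: 2

Derivation:
Initial component count: 3
Add (0,7): merges two components. Count decreases: 3 -> 2.
New component count: 2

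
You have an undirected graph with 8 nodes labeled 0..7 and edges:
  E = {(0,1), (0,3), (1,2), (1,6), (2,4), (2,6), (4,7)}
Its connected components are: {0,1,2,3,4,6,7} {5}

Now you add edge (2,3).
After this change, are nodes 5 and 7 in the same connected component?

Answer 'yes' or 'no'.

Answer: no

Derivation:
Initial components: {0,1,2,3,4,6,7} {5}
Adding edge (2,3): both already in same component {0,1,2,3,4,6,7}. No change.
New components: {0,1,2,3,4,6,7} {5}
Are 5 and 7 in the same component? no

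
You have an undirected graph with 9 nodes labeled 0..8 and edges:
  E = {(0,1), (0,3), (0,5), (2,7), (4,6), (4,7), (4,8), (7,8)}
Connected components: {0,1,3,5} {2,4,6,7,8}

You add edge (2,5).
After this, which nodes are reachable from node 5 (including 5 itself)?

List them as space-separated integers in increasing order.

Before: nodes reachable from 5: {0,1,3,5}
Adding (2,5): merges 5's component with another. Reachability grows.
After: nodes reachable from 5: {0,1,2,3,4,5,6,7,8}

Answer: 0 1 2 3 4 5 6 7 8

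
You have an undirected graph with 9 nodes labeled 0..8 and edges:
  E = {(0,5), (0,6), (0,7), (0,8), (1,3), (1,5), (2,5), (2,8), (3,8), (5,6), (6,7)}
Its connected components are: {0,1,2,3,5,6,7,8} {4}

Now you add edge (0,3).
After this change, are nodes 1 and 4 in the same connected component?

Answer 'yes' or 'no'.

Initial components: {0,1,2,3,5,6,7,8} {4}
Adding edge (0,3): both already in same component {0,1,2,3,5,6,7,8}. No change.
New components: {0,1,2,3,5,6,7,8} {4}
Are 1 and 4 in the same component? no

Answer: no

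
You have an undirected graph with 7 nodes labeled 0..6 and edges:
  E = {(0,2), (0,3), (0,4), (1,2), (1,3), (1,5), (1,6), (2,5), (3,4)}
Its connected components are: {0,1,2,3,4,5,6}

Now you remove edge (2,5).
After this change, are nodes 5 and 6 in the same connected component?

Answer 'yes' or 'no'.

Answer: yes

Derivation:
Initial components: {0,1,2,3,4,5,6}
Removing edge (2,5): not a bridge — component count unchanged at 1.
New components: {0,1,2,3,4,5,6}
Are 5 and 6 in the same component? yes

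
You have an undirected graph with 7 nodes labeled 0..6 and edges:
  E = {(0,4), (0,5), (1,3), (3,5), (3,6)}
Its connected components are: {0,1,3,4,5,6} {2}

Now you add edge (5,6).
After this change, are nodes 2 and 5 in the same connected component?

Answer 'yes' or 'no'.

Initial components: {0,1,3,4,5,6} {2}
Adding edge (5,6): both already in same component {0,1,3,4,5,6}. No change.
New components: {0,1,3,4,5,6} {2}
Are 2 and 5 in the same component? no

Answer: no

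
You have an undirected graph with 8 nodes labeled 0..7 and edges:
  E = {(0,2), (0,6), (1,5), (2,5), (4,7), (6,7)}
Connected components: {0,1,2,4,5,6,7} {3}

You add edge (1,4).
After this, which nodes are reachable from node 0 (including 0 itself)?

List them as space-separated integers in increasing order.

Before: nodes reachable from 0: {0,1,2,4,5,6,7}
Adding (1,4): both endpoints already in same component. Reachability from 0 unchanged.
After: nodes reachable from 0: {0,1,2,4,5,6,7}

Answer: 0 1 2 4 5 6 7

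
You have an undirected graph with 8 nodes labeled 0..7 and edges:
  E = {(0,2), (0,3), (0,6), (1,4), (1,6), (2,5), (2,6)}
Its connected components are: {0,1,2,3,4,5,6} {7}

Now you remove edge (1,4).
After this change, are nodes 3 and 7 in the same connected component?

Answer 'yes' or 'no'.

Initial components: {0,1,2,3,4,5,6} {7}
Removing edge (1,4): it was a bridge — component count 2 -> 3.
New components: {0,1,2,3,5,6} {4} {7}
Are 3 and 7 in the same component? no

Answer: no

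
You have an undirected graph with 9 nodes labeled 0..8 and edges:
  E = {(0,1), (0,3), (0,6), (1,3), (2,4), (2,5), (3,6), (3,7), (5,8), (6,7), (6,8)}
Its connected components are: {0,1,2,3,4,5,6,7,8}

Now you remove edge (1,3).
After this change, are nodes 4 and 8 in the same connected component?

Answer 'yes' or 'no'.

Answer: yes

Derivation:
Initial components: {0,1,2,3,4,5,6,7,8}
Removing edge (1,3): not a bridge — component count unchanged at 1.
New components: {0,1,2,3,4,5,6,7,8}
Are 4 and 8 in the same component? yes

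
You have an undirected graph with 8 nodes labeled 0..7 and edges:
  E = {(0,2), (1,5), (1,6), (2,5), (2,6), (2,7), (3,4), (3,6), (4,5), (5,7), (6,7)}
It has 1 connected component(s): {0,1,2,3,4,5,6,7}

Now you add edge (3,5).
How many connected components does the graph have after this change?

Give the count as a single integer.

Initial component count: 1
Add (3,5): endpoints already in same component. Count unchanged: 1.
New component count: 1

Answer: 1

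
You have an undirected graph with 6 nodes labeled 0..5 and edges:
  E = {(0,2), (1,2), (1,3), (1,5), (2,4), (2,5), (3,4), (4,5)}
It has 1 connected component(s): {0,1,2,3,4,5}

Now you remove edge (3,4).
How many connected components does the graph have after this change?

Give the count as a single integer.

Initial component count: 1
Remove (3,4): not a bridge. Count unchanged: 1.
  After removal, components: {0,1,2,3,4,5}
New component count: 1

Answer: 1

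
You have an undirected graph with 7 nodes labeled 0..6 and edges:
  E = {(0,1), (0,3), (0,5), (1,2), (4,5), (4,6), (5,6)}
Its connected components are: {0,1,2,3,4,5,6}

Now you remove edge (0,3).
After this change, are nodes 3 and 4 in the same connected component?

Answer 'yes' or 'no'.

Answer: no

Derivation:
Initial components: {0,1,2,3,4,5,6}
Removing edge (0,3): it was a bridge — component count 1 -> 2.
New components: {0,1,2,4,5,6} {3}
Are 3 and 4 in the same component? no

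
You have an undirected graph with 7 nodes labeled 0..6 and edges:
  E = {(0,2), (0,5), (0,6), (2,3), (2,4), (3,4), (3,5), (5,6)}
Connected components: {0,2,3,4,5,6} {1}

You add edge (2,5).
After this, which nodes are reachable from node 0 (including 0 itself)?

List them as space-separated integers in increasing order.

Answer: 0 2 3 4 5 6

Derivation:
Before: nodes reachable from 0: {0,2,3,4,5,6}
Adding (2,5): both endpoints already in same component. Reachability from 0 unchanged.
After: nodes reachable from 0: {0,2,3,4,5,6}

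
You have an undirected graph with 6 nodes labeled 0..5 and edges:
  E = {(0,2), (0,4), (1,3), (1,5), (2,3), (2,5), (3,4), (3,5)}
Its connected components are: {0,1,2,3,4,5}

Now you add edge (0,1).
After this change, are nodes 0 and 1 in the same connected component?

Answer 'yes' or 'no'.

Answer: yes

Derivation:
Initial components: {0,1,2,3,4,5}
Adding edge (0,1): both already in same component {0,1,2,3,4,5}. No change.
New components: {0,1,2,3,4,5}
Are 0 and 1 in the same component? yes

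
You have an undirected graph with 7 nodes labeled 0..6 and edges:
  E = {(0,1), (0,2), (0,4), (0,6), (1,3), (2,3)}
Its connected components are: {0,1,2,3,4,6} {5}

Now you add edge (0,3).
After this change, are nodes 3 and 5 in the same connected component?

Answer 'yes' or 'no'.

Initial components: {0,1,2,3,4,6} {5}
Adding edge (0,3): both already in same component {0,1,2,3,4,6}. No change.
New components: {0,1,2,3,4,6} {5}
Are 3 and 5 in the same component? no

Answer: no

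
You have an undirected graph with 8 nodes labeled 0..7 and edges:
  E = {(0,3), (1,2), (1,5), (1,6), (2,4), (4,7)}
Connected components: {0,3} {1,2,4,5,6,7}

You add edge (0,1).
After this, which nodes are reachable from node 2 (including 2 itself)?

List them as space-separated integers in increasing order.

Before: nodes reachable from 2: {1,2,4,5,6,7}
Adding (0,1): merges 2's component with another. Reachability grows.
After: nodes reachable from 2: {0,1,2,3,4,5,6,7}

Answer: 0 1 2 3 4 5 6 7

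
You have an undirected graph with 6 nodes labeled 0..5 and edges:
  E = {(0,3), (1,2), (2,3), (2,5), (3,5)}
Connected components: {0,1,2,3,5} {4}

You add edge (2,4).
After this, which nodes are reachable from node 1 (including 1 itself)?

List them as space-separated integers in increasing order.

Before: nodes reachable from 1: {0,1,2,3,5}
Adding (2,4): merges 1's component with another. Reachability grows.
After: nodes reachable from 1: {0,1,2,3,4,5}

Answer: 0 1 2 3 4 5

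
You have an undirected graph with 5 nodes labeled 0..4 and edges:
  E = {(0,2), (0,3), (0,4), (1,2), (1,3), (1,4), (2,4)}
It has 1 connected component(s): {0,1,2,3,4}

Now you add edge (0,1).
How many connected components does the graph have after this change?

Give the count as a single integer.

Initial component count: 1
Add (0,1): endpoints already in same component. Count unchanged: 1.
New component count: 1

Answer: 1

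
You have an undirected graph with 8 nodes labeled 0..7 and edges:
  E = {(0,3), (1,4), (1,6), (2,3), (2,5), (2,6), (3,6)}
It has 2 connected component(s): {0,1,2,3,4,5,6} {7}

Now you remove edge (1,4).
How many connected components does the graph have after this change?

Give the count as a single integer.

Initial component count: 2
Remove (1,4): it was a bridge. Count increases: 2 -> 3.
  After removal, components: {0,1,2,3,5,6} {4} {7}
New component count: 3

Answer: 3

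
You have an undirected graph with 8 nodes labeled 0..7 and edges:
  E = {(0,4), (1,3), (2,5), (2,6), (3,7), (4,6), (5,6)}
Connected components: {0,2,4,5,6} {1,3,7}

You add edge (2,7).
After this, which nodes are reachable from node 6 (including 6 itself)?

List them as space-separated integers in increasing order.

Before: nodes reachable from 6: {0,2,4,5,6}
Adding (2,7): merges 6's component with another. Reachability grows.
After: nodes reachable from 6: {0,1,2,3,4,5,6,7}

Answer: 0 1 2 3 4 5 6 7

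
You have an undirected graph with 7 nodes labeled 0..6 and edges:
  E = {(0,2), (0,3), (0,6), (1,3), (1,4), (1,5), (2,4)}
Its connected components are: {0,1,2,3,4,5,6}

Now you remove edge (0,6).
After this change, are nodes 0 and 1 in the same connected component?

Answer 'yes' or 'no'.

Answer: yes

Derivation:
Initial components: {0,1,2,3,4,5,6}
Removing edge (0,6): it was a bridge — component count 1 -> 2.
New components: {0,1,2,3,4,5} {6}
Are 0 and 1 in the same component? yes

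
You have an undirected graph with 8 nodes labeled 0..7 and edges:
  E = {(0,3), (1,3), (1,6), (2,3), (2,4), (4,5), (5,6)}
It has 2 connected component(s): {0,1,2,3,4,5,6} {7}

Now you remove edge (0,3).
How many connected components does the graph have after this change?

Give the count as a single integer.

Answer: 3

Derivation:
Initial component count: 2
Remove (0,3): it was a bridge. Count increases: 2 -> 3.
  After removal, components: {0} {1,2,3,4,5,6} {7}
New component count: 3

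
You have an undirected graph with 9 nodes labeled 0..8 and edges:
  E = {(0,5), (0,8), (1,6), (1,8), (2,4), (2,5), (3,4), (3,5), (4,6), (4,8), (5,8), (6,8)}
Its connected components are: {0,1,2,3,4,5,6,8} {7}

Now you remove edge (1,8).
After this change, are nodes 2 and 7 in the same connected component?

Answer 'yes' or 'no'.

Initial components: {0,1,2,3,4,5,6,8} {7}
Removing edge (1,8): not a bridge — component count unchanged at 2.
New components: {0,1,2,3,4,5,6,8} {7}
Are 2 and 7 in the same component? no

Answer: no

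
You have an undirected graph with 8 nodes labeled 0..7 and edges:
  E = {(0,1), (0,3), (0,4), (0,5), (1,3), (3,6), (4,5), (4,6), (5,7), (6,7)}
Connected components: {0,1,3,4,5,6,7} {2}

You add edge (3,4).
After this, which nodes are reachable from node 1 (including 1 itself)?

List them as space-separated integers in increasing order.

Answer: 0 1 3 4 5 6 7

Derivation:
Before: nodes reachable from 1: {0,1,3,4,5,6,7}
Adding (3,4): both endpoints already in same component. Reachability from 1 unchanged.
After: nodes reachable from 1: {0,1,3,4,5,6,7}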